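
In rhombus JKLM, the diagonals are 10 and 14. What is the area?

Area of a rhombus = (d1 * d2) / 2
Area = (10 * 14) / 2
Area = 140 / 2
Area = 70

70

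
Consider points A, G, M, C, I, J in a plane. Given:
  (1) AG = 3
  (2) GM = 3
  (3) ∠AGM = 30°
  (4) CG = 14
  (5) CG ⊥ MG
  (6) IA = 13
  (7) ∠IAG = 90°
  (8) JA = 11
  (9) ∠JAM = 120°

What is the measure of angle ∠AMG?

Step 1: By the law of cosines on triangle MGA: MA² = 3² + 3² − 2·3·3·cos(30°) = 2.41, so MA ≈ 1.55.
Step 2: By the inverse law of cosines on triangle AMG: cos(∠AMG) = (1.55² + 3² − 3²) / (2·1.55·3) = 2.41/9.32 = 0.2588, so ∠AMG = 75°.

Therefore, the measure of angle ∠AMG = 75°.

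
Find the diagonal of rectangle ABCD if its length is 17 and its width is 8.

Using the Pythagorean theorem:
d² = 17² + 8² = 289 + 64 = 353
d = sqrt(353)

sqrt(353)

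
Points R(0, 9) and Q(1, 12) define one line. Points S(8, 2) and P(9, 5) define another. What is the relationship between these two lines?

Slope of line 1: m1 = (12 - 9)/(1 - 0) = 3/1 = 3
Slope of line 2: m2 = (5 - 2)/(9 - 8) = 3/1 = 3
m1 = m2, so the lines are parallel.

Parallel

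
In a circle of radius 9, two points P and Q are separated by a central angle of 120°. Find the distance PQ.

Drop a perpendicular from the center to the chord, bisecting both the chord and the central angle.
Each half-chord = r sin(θ/2) = 9 sin(60°).
The full chord = 2 × 9 × sin(60°) = 9*sqrt(3).

9*sqrt(3)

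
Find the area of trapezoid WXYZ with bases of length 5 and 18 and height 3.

A trapezoid's area equals the midsegment times the height.
The midsegment is (5 + 18) / 2 = 23/2.
Area = 23/2 * 3 = 69/2.

69/2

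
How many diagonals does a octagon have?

Total line segments between 8 vertices = C(8,2) = 28.
Subtract the 8 sides: 28 - 8 = 20 diagonals.

20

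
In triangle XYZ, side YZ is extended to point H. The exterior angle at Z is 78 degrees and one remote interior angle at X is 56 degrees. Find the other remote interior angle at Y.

The exterior angle theorem states that an exterior angle equals the sum of the two non-adjacent interior angles.
So 78 = 56 + angle Y, which gives angle Y = 78 - 56 = 22 degrees.

22 degrees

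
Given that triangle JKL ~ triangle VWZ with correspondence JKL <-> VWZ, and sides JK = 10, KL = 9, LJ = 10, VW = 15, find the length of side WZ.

k = 15/10 = 3/2. WZ = 3/2 * 9 = 27/2.

27/2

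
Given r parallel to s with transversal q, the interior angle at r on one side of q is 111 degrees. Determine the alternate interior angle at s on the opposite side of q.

Alternate interior angles lie on opposite sides of the transversal, between the parallel lines.
By the alternate interior angle theorem, they are equal: 111 degrees.

111 degrees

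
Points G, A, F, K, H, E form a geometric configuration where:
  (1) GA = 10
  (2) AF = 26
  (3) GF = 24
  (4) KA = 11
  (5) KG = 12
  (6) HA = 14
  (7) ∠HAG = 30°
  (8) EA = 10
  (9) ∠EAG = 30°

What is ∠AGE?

Step 1: By the law of cosines on triangle GAE: GE² = 10² + 10² − 2·10·10·cos(30°) = 26.79, so GE ≈ 5.18.
Step 2: By the inverse law of cosines on triangle AGE: cos(∠AGE) = (10² + 5.18² − 10²) / (2·10·5.18) = 26.79/103.53 = 0.2588, so ∠AGE = 75°.

Therefore, the measure of angle ∠AGE = 75°.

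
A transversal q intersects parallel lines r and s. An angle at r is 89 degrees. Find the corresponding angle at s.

Corresponding angles formed by parallel lines and a transversal are equal.
The given angle is 89 degrees.
The corresponding angle = 89 degrees.

89 degrees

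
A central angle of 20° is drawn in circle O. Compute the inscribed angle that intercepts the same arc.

An inscribed angle intercepts an arc from a point on the circle, while the central angle intercepts the same arc from the center.
The inscribed angle is always half the central angle: 20° / 2 = 10°.

10°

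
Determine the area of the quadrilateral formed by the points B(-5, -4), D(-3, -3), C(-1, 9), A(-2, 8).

Shoelace: sum of cross terms = 31, Area = (1/2)|31| = 31/2

31/2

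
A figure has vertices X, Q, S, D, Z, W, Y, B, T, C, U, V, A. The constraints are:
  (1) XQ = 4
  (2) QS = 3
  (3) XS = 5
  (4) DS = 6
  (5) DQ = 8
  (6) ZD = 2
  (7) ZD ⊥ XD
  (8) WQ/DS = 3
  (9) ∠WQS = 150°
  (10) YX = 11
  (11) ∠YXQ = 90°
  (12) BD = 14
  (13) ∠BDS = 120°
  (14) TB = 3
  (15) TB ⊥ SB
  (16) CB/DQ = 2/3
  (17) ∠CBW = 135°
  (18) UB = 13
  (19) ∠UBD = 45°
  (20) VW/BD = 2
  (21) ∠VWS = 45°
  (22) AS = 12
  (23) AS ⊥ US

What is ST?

Step 1: By the law of cosines on triangle BDS: BS² = 14² + 6² − 2·14·6·cos(120°) = 316, so BS = 2·√79.
Step 2: By the law of cosines on triangle SBT: ST² = (2·√79)² + 3² − 2·2·√79·3·cos(90°) = 325, so ST = 5·√13.

Therefore, the length of ST = 5·√13.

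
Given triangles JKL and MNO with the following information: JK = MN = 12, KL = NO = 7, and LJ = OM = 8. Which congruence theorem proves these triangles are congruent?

The given information matches SSS: All three pairs of corresponding sides are equal (Side-Side-Side).

SSS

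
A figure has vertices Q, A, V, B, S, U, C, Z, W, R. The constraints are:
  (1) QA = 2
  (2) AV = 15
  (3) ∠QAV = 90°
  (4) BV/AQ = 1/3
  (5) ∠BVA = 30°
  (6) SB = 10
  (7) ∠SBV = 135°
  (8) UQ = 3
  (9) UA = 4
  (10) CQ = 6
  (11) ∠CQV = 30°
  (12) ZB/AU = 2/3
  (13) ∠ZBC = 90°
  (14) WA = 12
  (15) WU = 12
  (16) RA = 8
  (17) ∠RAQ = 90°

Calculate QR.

Step 1: By the law of cosines on triangle QAR: QR² = 2² + 8² − 2·2·8·cos(90°) = 68, so QR = 2·√17.

Therefore, the length of QR = 2·√17.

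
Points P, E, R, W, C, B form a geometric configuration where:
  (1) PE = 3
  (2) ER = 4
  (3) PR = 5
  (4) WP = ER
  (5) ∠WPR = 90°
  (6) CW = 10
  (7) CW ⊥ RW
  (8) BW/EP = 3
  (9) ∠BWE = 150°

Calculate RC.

From the given relations: WP = ER = 4.
Step 1: By the law of cosines on triangle RPW: RW² = 5² + 4² − 2·5·4·cos(90°) = 41, so RW = √41.
Step 2: By the law of cosines on triangle RWC: RC² = √41² + 10² − 2·√41·10·cos(90°) = 141, so RC = √141.

Therefore, the length of RC = √141.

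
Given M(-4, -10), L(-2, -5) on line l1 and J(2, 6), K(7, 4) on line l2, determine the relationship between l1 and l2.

Slope of line 1: m1 = (-5 - -10)/(-2 - -4) = 5/2 = 5/2
Slope of line 2: m2 = (4 - 6)/(7 - 2) = -2/5 = -2/5
m1 * m2 = -1, so perpendicular.

Perpendicular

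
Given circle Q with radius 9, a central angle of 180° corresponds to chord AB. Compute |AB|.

Chord length = 2r sin(θ/2)
= 2 × 9 × sin(180°/2)
= 2 × 9 × sin(90°)
= 18

18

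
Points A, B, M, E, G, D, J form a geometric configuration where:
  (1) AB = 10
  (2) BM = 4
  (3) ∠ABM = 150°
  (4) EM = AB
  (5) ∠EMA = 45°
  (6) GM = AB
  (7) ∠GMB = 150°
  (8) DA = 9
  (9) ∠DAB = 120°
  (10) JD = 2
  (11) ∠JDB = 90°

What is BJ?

Step 1: By the law of cosines on triangle BAD: BD² = 10² + 9² − 2·10·9·cos(120°) = 271, so BD ≈ 16.46.
Step 2: By the law of cosines on triangle BDJ: BJ² = 16.46² + 2² − 2·16.46·2·cos(90°) = 275, so BJ = 5·√11.

Therefore, the length of BJ = 5·√11.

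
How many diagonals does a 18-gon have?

Each of the 18 vertices connects to 15 non-adjacent vertices via diagonals.
Total connections = 18 × 15 = 270, but each diagonal is counted twice.
Number of diagonals = 270 / 2 = 135.

135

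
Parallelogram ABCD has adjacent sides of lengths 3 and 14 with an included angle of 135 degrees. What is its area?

The area of a parallelogram equals the product of two adjacent sides times the sine of the included angle.
This is because the height equals 14 * sin(135°) = 7*sqrt(2).
Area = 3 * 7*sqrt(2) = 21*sqrt(2)

21*sqrt(2)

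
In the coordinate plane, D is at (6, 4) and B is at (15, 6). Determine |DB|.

d = sqrt((15 - 6)^2 + (6 - 4)^2)
d = sqrt(9^2 + 2^2)
d = sqrt(81 + 4)
d = sqrt(85)

sqrt(85)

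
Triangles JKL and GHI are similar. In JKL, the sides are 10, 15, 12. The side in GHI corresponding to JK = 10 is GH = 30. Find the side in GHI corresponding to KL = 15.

Since the triangles are similar, the ratio of corresponding sides is constant.
Scale factor k = GH / JK = 30 / 10 = 3
HI = k * KL = 3 * 15 = 45

45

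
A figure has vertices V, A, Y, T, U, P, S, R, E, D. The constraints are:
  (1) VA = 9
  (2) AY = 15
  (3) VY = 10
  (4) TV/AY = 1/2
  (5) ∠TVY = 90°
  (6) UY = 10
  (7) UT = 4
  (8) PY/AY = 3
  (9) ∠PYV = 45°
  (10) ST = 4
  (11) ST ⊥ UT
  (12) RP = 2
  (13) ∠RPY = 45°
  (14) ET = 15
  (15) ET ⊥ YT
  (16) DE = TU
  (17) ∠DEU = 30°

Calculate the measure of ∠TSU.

Step 1: By the law of cosines on triangle STU: SU² = 4² + 4² − 2·4·4·cos(90°) = 32, so SU = 4·√2.
Step 2: By the inverse law of cosines on triangle TSU: cos(∠TSU) = (4² + (4·√2)² − 4²) / (2·4·4·√2) = 32/45.25 = 0.7071, so ∠TSU = 45°.

Therefore, the measure of angle ∠TSU = 45°.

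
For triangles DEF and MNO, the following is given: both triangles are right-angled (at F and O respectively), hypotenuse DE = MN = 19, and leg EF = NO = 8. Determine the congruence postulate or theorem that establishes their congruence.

The given information matches HL: The hypotenuse and one leg of two right triangles are equal (Hypotenuse-Leg).

HL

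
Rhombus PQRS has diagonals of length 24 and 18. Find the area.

Area = (24 * 18) / 2 = 432 / 2 = 216

216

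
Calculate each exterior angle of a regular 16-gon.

Each exterior angle of a regular n-gon is 360 / n.
For n = 16: 360 / 16 = 45/2 degrees.

45/2 degrees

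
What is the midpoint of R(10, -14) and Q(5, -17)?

The midpoint is the average of the coordinates:
x: (10 + 5)/2 = 15/2
y: (-14 + -17)/2 = -31/2
Midpoint = (15/2, -31/2)

(15/2, -31/2)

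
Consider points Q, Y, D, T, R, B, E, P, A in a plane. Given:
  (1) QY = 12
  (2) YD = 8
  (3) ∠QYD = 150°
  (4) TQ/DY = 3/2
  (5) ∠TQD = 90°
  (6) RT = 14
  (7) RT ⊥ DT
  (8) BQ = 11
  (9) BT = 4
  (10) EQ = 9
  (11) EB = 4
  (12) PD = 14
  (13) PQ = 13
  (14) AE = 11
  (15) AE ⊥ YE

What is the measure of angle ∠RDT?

From the given relations: TQ = 3/2·DY = 3/2·8 = 12.
Step 1: By the law of cosines on triangle DYQ: DQ² = 8² + 12² − 2·8·12·cos(150°) = 374.28, so DQ ≈ 19.35.
Step 2: By the law of cosines on triangle DQT: DT² = 19.35² + 12² − 2·19.35·12·cos(90°) = 518.28, so DT ≈ 22.77.
Step 3: By the law of cosines on triangle DTR: DR² = 22.77² + 14² − 2·22.77·14·cos(90°) = 714.28, so DR ≈ 26.73.
Step 4: By the inverse law of cosines on triangle RDT: cos(∠RDT) = (26.73² + 22.77² − 14²) / (2·26.73·22.77) = 1036.55/1216.87 = 0.8518, so ∠RDT = 31.59°.

Therefore, the measure of angle ∠RDT = 31.59°.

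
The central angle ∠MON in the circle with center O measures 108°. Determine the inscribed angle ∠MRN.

An inscribed angle intercepts an arc from a point on the circle, while the central angle intercepts the same arc from the center.
The inscribed angle is always half the central angle: 108° / 2 = 54°.

54°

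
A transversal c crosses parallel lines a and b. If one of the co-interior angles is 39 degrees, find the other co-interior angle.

Co-interior angles (same-side interior) formed by parallel lines and a transversal are supplementary (sum to 180 degrees).
The given angle is 39 degrees.
The co-interior angle = 180 - 39 = 141 degrees.

141 degrees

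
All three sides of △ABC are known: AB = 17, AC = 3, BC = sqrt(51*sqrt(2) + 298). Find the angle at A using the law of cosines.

By the inverse law of cosines: cos(A) = (AB² + AC² - BC²) / (2 × AB × AC)
cos(A) = (17² + 3² - (sqrt(51*sqrt(2) + 298))²) / (2 × 17 × 3)
cos(A) = (289 + 9 - (51*sqrt(2) + 298)) / 102
cos(A) = -sqrt(2)/2
A = arccos(-sqrt(2)/2) = 135°

135°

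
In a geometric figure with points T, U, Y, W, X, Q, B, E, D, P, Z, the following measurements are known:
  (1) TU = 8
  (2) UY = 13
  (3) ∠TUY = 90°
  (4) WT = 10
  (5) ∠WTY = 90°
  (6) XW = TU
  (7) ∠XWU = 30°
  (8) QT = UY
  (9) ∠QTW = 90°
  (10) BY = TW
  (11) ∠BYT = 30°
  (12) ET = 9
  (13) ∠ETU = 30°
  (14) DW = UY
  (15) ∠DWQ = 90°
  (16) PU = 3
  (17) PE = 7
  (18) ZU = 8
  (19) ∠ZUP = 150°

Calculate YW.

Step 1: By the law of cosines on triangle YUT: YT² = 13² + 8² − 2·13·8·cos(90°) = 233, so YT ≈ 15.26.
Step 2: By the law of cosines on triangle YTW: YW² = 15.26² + 10² − 2·15.26·10·cos(90°) = 333, so YW = 3·√37.

Therefore, the length of YW = 3·√37.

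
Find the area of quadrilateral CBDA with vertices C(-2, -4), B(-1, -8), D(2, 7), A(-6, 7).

The Shoelace formula works by pairing each vertex with the next (cycling back to the first).
For each pair, compute x_i*y_(i+1) - x_(i+1)*y_i:
  (-2*-8 - -1*-4) = 12
  (-1*7 - 2*-8) = 9
  (2*7 - -6*7) = 56
  (-6*-4 - -2*7) = 38
Taking half the absolute value of the total: Area = (1/2)(115) = 115/2.

115/2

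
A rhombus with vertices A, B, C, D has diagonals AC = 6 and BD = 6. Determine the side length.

The diagonals of a rhombus bisect each other at right angles.
Half-diagonals: 6/2 = 3 and 6/2 = 3
side = sqrt(3^2 + 3^2)
side = sqrt(9 + 9)
side = sqrt(18) = 3*sqrt(2)

3*sqrt(2)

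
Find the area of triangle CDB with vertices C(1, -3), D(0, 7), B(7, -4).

The Shoelace formula computes the area from vertex coordinates by summing cross products.
For vertices (1,-3), (0,7), (7,-4):
Signed sum = 1*7 - 0*-3 + 0*-4 - 7*7 + 7*-3 - 1*-4
= 7 + -49 + -17 = -59
Area = (1/2)|-59| = 59/2.

59/2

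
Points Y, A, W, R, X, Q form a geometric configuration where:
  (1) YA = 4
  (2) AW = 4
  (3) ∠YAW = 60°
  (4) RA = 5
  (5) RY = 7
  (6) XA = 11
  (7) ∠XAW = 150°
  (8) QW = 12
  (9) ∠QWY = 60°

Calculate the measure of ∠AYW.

Step 1: By the law of cosines on triangle YAW: YW² = 4² + 4² − 2·4·4·cos(60°) = 16, so YW = 4.
Step 2: By the inverse law of cosines on triangle AYW: cos(∠AYW) = (4² + 4² − 4²) / (2·4·4) = 16/32 = 0.5, so ∠AYW = 60°.

Therefore, the measure of angle ∠AYW = 60°.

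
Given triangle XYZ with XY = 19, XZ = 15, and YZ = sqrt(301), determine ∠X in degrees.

When all three sides of a triangle are known, the law of cosines can be rearranged to find any angle.
cos(C) = (a² + b² - c²) / (2ab) gives cos(X) = 1/2.
Taking the inverse cosine: X = 60°.

60°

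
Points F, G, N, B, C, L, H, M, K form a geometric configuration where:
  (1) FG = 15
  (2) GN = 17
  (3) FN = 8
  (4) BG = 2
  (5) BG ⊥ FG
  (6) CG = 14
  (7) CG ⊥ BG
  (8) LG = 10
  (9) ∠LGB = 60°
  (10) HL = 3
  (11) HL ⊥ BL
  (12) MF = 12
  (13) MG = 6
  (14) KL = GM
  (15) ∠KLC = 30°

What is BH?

Step 1: By the law of cosines on triangle LGB: LB² = 10² + 2² − 2·10·2·cos(60°) = 84, so LB = 2·√21.
Step 2: By the law of cosines on triangle BLH: BH² = (2·√21)² + 3² − 2·2·√21·3·cos(90°) = 93, so BH = √93.

Therefore, the length of BH = √93.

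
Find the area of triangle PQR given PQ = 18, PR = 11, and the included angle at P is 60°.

Area = (1/2)(18)(11) sin(60°) = (1/2)(18)(11)(sqrt(3)/2) = 99*sqrt(3)/2

99*sqrt(3)/2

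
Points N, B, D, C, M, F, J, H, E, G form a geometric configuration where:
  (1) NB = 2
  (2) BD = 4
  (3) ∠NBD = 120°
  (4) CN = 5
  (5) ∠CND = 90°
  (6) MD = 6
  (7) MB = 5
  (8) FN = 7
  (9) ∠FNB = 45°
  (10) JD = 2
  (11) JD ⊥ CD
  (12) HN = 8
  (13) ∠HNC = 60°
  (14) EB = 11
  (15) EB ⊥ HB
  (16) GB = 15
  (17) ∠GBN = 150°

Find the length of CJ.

Step 1: By the law of cosines on triangle DBN: DN² = 4² + 2² − 2·4·2·cos(120°) = 28, so DN = 2·√7.
Step 2: By the law of cosines on triangle CND: CD² = 5² + (2·√7)² − 2·5·2·√7·cos(90°) = 53, so CD = √53.
Step 3: By the law of cosines on triangle CDJ: CJ² = √53² + 2² − 2·√53·2·cos(90°) = 57, so CJ = √57.

Therefore, the length of CJ = √57.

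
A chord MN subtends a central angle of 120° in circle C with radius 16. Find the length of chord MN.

Chord length = 2r sin(θ/2)
= 2 × 16 × sin(120°/2)
= 2 × 16 × sin(60°)
= 16*sqrt(3)

16*sqrt(3)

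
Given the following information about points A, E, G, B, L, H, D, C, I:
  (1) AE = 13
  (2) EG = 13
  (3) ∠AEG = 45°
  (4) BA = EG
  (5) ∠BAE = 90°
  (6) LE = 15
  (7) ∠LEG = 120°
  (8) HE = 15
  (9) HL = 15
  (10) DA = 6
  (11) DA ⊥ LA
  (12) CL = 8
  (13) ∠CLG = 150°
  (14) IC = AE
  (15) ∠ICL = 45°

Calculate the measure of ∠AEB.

From the given relations: BA = EG = 13.
Step 1: By the law of cosines on triangle EAB: EB² = 13² + 13² − 2·13·13·cos(90°) = 338, so EB = 13·√2.
Step 2: By the inverse law of cosines on triangle AEB: cos(∠AEB) = (13² + (13·√2)² − 13²) / (2·13·13·√2) = 338/478 = 0.7071, so ∠AEB = 45°.

Therefore, the measure of angle ∠AEB = 45°.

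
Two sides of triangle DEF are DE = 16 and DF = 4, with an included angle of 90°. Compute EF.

The included angle is 90°, so the triangle is right-angled at D. The opposite side EF is the hypotenuse.
By the Pythagorean theorem: EF = sqrt(16^2 + 4^2) = sqrt(272) = 4*sqrt(17).

4*sqrt(17)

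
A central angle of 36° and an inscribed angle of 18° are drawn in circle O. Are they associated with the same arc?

By the inscribed angle theorem, if both angles subtend the same arc, the inscribed angle must be half the central angle.
Half of 36° = 18°, which equals the given inscribed angle of 18°.
Therefore, yes, they correspond to the same arc.

Yes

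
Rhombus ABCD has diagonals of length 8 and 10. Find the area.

Area = (8 * 10) / 2 = 80 / 2 = 40

40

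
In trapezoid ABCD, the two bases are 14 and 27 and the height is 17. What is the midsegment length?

midsegment = (14 + 27) / 2 = 41 / 2 = 41/2

41/2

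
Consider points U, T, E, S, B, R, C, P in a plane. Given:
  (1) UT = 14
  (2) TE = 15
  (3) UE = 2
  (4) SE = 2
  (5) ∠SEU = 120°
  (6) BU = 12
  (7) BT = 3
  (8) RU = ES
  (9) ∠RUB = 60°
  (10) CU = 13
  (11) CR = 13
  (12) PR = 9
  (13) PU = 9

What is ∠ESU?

Step 1: By the law of cosines on triangle SEU: SU² = 2² + 2² − 2·2·2·cos(120°) = 12, so SU = 2·√3.
Step 2: By the inverse law of cosines on triangle ESU: cos(∠ESU) = (2² + (2·√3)² − 2²) / (2·2·2·√3) = 12/13.86 = 0.866, so ∠ESU = 30°.

Therefore, the measure of angle ∠ESU = 30°.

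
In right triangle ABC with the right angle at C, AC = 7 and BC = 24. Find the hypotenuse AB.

AB = sqrt(7^2 + 24^2) = sqrt(625) = 25

25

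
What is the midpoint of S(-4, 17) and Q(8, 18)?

M = ((x₁ + x₂)/2, (y₁ + y₂)/2)
= ((-4 + 8)/2, (17 + 18)/2)
= (4/2, 35/2) = (2, 35/2)

(2, 35/2)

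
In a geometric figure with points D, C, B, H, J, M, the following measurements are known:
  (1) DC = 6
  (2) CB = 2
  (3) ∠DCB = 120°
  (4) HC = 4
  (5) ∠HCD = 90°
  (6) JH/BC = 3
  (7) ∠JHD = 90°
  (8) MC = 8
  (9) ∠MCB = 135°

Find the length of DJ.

From the given relations: JH = 3·BC = 3·2 = 6.
Step 1: By the law of cosines on triangle DCH: DH² = 6² + 4² − 2·6·4·cos(90°) = 52, so DH = 2·√13.
Step 2: By the law of cosines on triangle DHJ: DJ² = (2·√13)² + 6² − 2·2·√13·6·cos(90°) = 88, so DJ = 2·√22.

Therefore, the length of DJ = 2·√22.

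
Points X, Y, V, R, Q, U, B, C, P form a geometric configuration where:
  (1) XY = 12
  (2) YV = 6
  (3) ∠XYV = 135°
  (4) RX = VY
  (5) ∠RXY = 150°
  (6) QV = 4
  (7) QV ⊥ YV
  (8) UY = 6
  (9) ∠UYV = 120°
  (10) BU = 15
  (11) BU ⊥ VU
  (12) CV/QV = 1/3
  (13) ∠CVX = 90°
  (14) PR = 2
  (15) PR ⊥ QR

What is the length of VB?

Step 1: By the law of cosines on triangle UYV: UV² = 6² + 6² − 2·6·6·cos(120°) = 108, so UV = 6·√3.
Step 2: By the law of cosines on triangle VUB: VB² = (6·√3)² + 15² − 2·6·√3·15·cos(90°) = 333, so VB = 3·√37.

Therefore, the length of VB = 3·√37.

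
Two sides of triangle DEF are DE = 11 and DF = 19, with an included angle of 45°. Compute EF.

When two sides and the included angle are known, the law of cosines gives the third side.
c^2 = a^2 + b^2 - 2ab cos(C) generalizes the Pythagorean theorem to non-right triangles.
Here: EF^2 = 121 + 361 - 418*(sqrt(2)/2) = 482 - 209*sqrt(2)
EF = sqrt(482 - 209*sqrt(2))

sqrt(482 - 209*sqrt(2))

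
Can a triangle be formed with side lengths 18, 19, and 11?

For three segments to close into a triangle, no single side can be as long as the other two combined.
The longest side is 19, and 11 + 18 = 29 > 19.
A triangle can be formed.

Yes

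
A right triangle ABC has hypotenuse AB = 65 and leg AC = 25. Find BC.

BC = sqrt(65^2 - 25^2) = sqrt(3600) = 60

60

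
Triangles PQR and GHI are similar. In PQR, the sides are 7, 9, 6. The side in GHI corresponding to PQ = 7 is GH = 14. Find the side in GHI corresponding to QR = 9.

k = 14/7 = 2. HI = 2 * 9 = 18.

18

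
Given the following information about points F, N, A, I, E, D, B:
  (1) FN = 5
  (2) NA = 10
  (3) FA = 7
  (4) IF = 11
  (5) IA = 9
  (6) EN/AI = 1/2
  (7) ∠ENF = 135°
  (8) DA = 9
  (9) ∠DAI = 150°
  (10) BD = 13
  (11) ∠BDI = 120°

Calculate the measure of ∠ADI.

Step 1: By the law of cosines on triangle DAI: DI² = 9² + 9² − 2·9·9·cos(150°) = 302.3, so DI ≈ 17.39.
Step 2: By the inverse law of cosines on triangle ADI: cos(∠ADI) = (9² + 17.39² − 9²) / (2·9·17.39) = 302.3/312.96 = 0.9659, so ∠ADI = 15°.

Therefore, the measure of angle ∠ADI = 15°.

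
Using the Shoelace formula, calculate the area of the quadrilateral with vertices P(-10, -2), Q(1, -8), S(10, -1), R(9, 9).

Shoelace: sum of cross terms = 332, Area = (1/2)|332| = 166

166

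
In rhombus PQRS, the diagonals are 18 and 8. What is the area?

Area of a rhombus = (d1 * d2) / 2
Area = (18 * 8) / 2
Area = 144 / 2
Area = 72

72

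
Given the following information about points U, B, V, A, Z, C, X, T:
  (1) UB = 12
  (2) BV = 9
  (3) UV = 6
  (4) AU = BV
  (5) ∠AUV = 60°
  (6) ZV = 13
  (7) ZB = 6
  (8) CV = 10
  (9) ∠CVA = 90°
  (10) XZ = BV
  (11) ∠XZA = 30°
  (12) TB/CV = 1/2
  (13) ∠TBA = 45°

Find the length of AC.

From the given relations: AU = BV = 9.
Step 1: By the law of cosines on triangle VUA: VA² = 6² + 9² − 2·6·9·cos(60°) = 63, so VA = 3·√7.
Step 2: By the law of cosines on triangle AVC: AC² = (3·√7)² + 10² − 2·3·√7·10·cos(90°) = 163, so AC = √163.

Therefore, the length of AC = √163.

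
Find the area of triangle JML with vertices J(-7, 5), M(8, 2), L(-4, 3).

Shoelace: Area = (1/2)|-7(2-3) + 8(3-5) + -4(5-2)| = (1/2)(21) = 21/2

21/2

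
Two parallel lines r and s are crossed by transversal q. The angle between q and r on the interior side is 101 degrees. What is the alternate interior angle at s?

Alternate interior angles are equal: 101 degrees.

101 degrees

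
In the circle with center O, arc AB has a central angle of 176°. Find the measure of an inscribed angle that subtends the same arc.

By the inscribed angle theorem, the inscribed angle is half the central angle.
Inscribed angle = 176° / 2 = 88°

88°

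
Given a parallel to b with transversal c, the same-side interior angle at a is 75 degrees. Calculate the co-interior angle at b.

Co-interior angles sum to 180: 180 - 75 = 105 degrees.

105 degrees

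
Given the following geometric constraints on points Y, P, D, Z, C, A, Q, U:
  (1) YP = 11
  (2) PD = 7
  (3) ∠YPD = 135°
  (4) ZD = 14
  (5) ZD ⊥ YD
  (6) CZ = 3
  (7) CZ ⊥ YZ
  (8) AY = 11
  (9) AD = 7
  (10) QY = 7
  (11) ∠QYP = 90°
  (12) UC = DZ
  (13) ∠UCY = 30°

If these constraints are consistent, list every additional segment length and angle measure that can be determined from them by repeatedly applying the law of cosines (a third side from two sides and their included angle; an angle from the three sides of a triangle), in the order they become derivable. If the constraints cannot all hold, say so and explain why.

The constraints are consistent. Derivable facts, in order:
After 1 step:
- PQ = √170
- YD ≈ 16.7
After 2 steps:
- YZ ≈ 21.79
- ∠ADY = 27.76°
- ∠AYD = 17.24°
- ∠DAY = 135°
- ∠DYP = 17.24°
- ∠PDY = 27.76°
- ∠PQY = 57.53°
- ∠QPY = 32.47°
After 3 steps:
- YC ≈ 22
- ∠DYZ = 39.97°
- ∠DZY = 50.03°
After 4 steps:
- YU ≈ 12.1
- ∠CYZ = 7.84°
- ∠YCZ = 82.16°
After 5 steps:
- ∠CUY = 114.66°
- ∠CYU = 35.34°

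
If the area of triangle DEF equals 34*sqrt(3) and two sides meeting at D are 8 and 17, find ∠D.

sin(C) = 2 * 34*sqrt(3) / (8 * 17) = sqrt(3)/2, so C = arcsin(sqrt(3)/2) = 60°.
Since sin(180° - C) = sin(C), the obtuse angle 120° gives the same area, so C = 60° or C = 120°.

60° or 120°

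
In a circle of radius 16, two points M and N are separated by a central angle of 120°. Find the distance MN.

Chord length = 2r sin(θ/2)
= 2 × 16 × sin(120°/2)
= 2 × 16 × sin(60°)
= 16*sqrt(3)

16*sqrt(3)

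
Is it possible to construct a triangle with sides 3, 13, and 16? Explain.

No.
The triangle inequality is violated: 3 + 13 = 16 ≤ 16.
These lengths cannot form a triangle.

No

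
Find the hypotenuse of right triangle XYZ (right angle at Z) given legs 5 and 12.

In a right triangle, the square of the hypotenuse equals the sum of the squares of the two legs.
The legs are 5 and 12, so the hypotenuse = sqrt(25 + 144) = sqrt(169) = 13.

13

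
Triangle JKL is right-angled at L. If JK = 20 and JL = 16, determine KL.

Rearranging the Pythagorean theorem to solve for the unknown leg:
leg^2 = hypotenuse^2 - known_leg^2 = 400 - 256 = 144
leg = sqrt(144) = 12.

12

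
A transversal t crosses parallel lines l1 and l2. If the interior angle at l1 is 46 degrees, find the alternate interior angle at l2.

Alternate interior angles lie on opposite sides of the transversal, between the parallel lines.
By the alternate interior angle theorem, they are equal: 46 degrees.

46 degrees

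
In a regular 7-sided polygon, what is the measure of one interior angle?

Each interior angle of a regular n-gon is (n - 2) * 180 / n.
For n = 7: (7 - 2) * 180 / 7 = 900/7 = 900/7 degrees.

900/7 degrees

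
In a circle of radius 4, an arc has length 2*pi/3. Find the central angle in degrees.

The full circumference is 2πr = 8*pi.
The arc is 2*pi/3 / 8*pi = 1/12 of the full circle.
So the central angle = 1/12 × 360° = 30°.

30°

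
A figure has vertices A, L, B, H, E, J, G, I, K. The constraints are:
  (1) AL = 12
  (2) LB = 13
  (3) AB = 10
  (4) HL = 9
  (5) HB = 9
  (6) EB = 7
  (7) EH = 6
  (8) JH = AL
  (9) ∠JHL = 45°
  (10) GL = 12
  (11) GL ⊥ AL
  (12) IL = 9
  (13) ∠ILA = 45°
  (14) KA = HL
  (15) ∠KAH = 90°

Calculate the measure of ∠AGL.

Step 1: By the law of cosines on triangle GLA: GA² = 12² + 12² − 2·12·12·cos(90°) = 288, so GA = 12·√2.
Step 2: By the inverse law of cosines on triangle AGL: cos(∠AGL) = ((12·√2)² + 12² − 12²) / (2·12·√2·12) = 288/407.29 = 0.7071, so ∠AGL = 45°.

Therefore, the measure of angle ∠AGL = 45°.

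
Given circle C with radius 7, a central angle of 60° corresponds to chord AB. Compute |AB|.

Chord length = 2r sin(θ/2)
= 2 × 7 × sin(60°/2)
= 2 × 7 × sin(30°)
= 7

7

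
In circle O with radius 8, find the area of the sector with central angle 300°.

Sector area = πr² × θ/360
= π × 8² × 5/6
= π × 64 × 5/6
= 160*pi/3

160*pi/3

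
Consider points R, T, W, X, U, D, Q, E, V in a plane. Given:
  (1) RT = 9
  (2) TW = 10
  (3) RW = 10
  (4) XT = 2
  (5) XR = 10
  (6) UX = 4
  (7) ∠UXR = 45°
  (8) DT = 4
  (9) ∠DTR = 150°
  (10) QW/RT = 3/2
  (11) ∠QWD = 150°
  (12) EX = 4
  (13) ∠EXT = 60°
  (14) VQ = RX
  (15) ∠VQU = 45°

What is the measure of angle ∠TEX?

Step 1: By the law of cosines on triangle EXT: ET² = 4² + 2² − 2·4·2·cos(60°) = 12, so ET = 2·√3.
Step 2: By the inverse law of cosines on triangle TEX: cos(∠TEX) = ((2·√3)² + 4² − 2²) / (2·2·√3·4) = 24/27.71 = 0.866, so ∠TEX = 30°.

Therefore, the measure of angle ∠TEX = 30°.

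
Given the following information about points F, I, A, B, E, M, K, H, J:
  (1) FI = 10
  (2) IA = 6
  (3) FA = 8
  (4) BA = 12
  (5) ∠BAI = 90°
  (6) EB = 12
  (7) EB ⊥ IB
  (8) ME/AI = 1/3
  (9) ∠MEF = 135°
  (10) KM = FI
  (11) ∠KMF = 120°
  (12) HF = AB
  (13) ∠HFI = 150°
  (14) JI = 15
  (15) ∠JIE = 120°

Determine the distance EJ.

Step 1: By the law of cosines on triangle BAI: BI² = 12² + 6² − 2·12·6·cos(90°) = 180, so BI = 6·√5.
Step 2: By the law of cosines on triangle EBI: EI² = 12² + (6·√5)² − 2·12·6·√5·cos(90°) = 324, so EI = 18.
Step 3: By the law of cosines on triangle EIJ: EJ² = 18² + 15² − 2·18·15·cos(120°) = 819, so EJ = 3·√91.

Therefore, the length of EJ = 3·√91.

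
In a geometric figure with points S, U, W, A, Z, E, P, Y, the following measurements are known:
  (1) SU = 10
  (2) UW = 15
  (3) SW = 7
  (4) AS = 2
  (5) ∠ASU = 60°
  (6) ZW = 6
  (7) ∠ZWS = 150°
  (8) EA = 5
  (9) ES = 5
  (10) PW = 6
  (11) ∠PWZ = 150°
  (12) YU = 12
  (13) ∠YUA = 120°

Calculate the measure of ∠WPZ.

Step 1: By the law of cosines on triangle PWZ: PZ² = 6² + 6² − 2·6·6·cos(150°) = 134.35, so PZ ≈ 11.59.
Step 2: By the inverse law of cosines on triangle WPZ: cos(∠WPZ) = (6² + 11.59² − 6²) / (2·6·11.59) = 134.35/139.09 = 0.9659, so ∠WPZ = 15°.

Therefore, the measure of angle ∠WPZ = 15°.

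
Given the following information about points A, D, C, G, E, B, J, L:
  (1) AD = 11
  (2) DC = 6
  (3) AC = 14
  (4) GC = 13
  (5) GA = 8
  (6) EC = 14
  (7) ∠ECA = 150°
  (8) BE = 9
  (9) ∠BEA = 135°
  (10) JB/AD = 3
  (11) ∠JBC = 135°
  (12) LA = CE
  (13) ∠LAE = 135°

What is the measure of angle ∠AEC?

Step 1: By the law of cosines on triangle ECA: EA² = 14² + 14² − 2·14·14·cos(150°) = 731.48, so EA ≈ 27.05.
Step 2: By the inverse law of cosines on triangle AEC: cos(∠AEC) = (27.05² + 14² − 14²) / (2·27.05·14) = 731.48/757.29 = 0.9659, so ∠AEC = 15°.

Therefore, the measure of angle ∠AEC = 15°.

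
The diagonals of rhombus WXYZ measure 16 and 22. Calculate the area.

Area of a rhombus = (d1 * d2) / 2
Area = (16 * 22) / 2
Area = 352 / 2
Area = 176

176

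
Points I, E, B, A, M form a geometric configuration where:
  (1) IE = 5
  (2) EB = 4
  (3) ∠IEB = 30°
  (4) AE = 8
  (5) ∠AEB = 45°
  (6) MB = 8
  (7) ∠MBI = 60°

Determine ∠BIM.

Step 1: By the law of cosines on triangle IEB: IB² = 5² + 4² − 2·5·4·cos(30°) = 6.36, so IB ≈ 2.52.
Step 2: By the law of cosines on triangle IBM: IM² = 2.52² + 8² − 2·2.52·8·cos(60°) = 50.19, so IM ≈ 7.08.
Step 3: By the inverse law of cosines on triangle BIM: cos(∠BIM) = (2.52² + 7.08² − 8²) / (2·2.52·7.08) = -7.46/35.73 = -0.2087, so ∠BIM = 102.04°.

Therefore, the measure of angle ∠BIM = 102.04°.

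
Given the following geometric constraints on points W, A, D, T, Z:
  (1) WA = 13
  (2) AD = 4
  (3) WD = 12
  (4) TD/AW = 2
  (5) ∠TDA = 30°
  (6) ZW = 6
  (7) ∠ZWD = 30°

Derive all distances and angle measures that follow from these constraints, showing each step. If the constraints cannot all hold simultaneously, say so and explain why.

The constraints are consistent.

From the given relations:
  TD = 2·AW = 2·13 = 26

Step 1: From AD = 4, DT = 26, and ∠ADT = 30°, by the law of cosines:
  AT² = AD² + DT² - 2·AD·DT·cos(30°) = 16 + 676 - 180.1 = 511.9
  AT ≈ 22.62

Step 2: From DW = 12, WZ = 6, and ∠DWZ = 30°, by the law of cosines:
  DZ² = DW² + WZ² - 2·DW·WZ·cos(30°) = 144 + 36 - 124.7 = 55.29
  DZ ≈ 7.44

Step 3: From WA = 13, WD = 12, AD = 4, by the inverse law of cosines:
  cos(∠AWD) = (WA² + WD² - AD²) / (2·WA·WD)
  ∠AWD = 17.84°

Step 4: From AD = 4, AW = 13, DW = 12, by the inverse law of cosines:
  cos(∠DAW) = (AD² + AW² - DW²) / (2·AD·AW)
  ∠DAW = 66.78°

Step 5: From DA = 4, DW = 12, AW = 13, by the inverse law of cosines:
  cos(∠ADW) = (DA² + DW² - AW²) / (2·DA·DW)
  ∠ADW = 95.38°

Step 6: From AD = 4, AT = 22.62, DT = 26, by the inverse law of cosines:
  cos(∠DAT) = (AD² + AT² - DT²) / (2·AD·AT)
  ∠DAT = 144.93°

Step 7: From DW = 12, DZ = 7.44, WZ = 6, by the inverse law of cosines:
  cos(∠WDZ) = (DW² + DZ² - WZ²) / (2·DW·DZ)
  ∠WDZ = 23.79°

Step 8: From TA = 22.62, TD = 26, AD = 4, by the inverse law of cosines:
  cos(∠ATD) = (TA² + TD² - AD²) / (2·TA·TD)
  ∠ATD = 5.07°

Step 9: From ZD = 7.44, ZW = 6, DW = 12, by the inverse law of cosines:
  cos(∠DZW) = (ZD² + ZW² - DW²) / (2·ZD·ZW)
  ∠DZW = 126.21°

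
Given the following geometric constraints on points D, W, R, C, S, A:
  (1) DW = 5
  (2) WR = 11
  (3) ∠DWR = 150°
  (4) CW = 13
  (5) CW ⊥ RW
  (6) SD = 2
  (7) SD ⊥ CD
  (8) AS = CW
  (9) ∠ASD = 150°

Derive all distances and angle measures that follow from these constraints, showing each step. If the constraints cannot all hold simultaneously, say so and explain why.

The constraints are consistent.

From the given relations:
  AS = CW = 13

Step 1: From DW = 5, WR = 11, and ∠DWR = 150°, by the law of cosines:
  DR² = DW² + WR² - 2·DW·WR·cos(150°) = 25 + 121 + 95.26 = 241.3
  DR ≈ 15.53

Step 2: From DS = 2, SA = 13, and ∠DSA = 150°, by the law of cosines:
  DA² = DS² + SA² - 2·DS·SA·cos(150°) = 4 + 169 + 45.03 = 218
  DA ≈ 14.77

Step 3: From RW = 11, WC = 13, and ∠RWC = 90°, by the law of cosines:
  RC² = RW² + WC² - 2·RW·WC·cos(90°) = 121 + 169 - 0 = 290
  RC ≈ 17.03

Step 4: From DA = 14.77, DS = 2, AS = 13, by the inverse law of cosines:
  cos(∠ADS) = (DA² + DS² - AS²) / (2·DA·DS)
  ∠ADS = 26.12°

Step 5: From DR = 15.53, DW = 5, RW = 11, by the inverse law of cosines:
  cos(∠RDW) = (DR² + DW² - RW²) / (2·DR·DW)
  ∠RDW = 20.74°

Step 6: From RC = 17.03, RW = 11, CW = 13, by the inverse law of cosines:
  cos(∠CRW) = (RC² + RW² - CW²) / (2·RC·RW)
  ∠CRW = 49.76°

Step 7: From RD = 15.53, RW = 11, DW = 5, by the inverse law of cosines:
  cos(∠DRW) = (RD² + RW² - DW²) / (2·RD·RW)
  ∠DRW = 9.26°

Step 8: From CR = 17.03, CW = 13, RW = 11, by the inverse law of cosines:
  cos(∠RCW) = (CR² + CW² - RW²) / (2·CR·CW)
  ∠RCW = 40.24°

Step 9: From AD = 14.77, AS = 13, DS = 2, by the inverse law of cosines:
  cos(∠DAS) = (AD² + AS² - DS²) / (2·AD·AS)
  ∠DAS = 3.88°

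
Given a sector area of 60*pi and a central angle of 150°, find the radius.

Sector area A = πr² × θ/360, so r² = 360A / (πθ).
r² = 360 × 60*pi / (π × 150)
r² = 144
r = 12

12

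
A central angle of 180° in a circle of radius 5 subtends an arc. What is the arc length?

The full circumference is 2πr = 2π(5) = 10*pi.
The arc spans 180° out of 360°, which is a fraction of 1/2.
Arc length = 10*pi × 1/2 = 5*pi.

5*pi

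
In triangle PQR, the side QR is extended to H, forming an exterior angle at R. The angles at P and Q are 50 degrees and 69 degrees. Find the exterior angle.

Exterior angle = 50 + 69 = 119 degrees (exterior angle theorem).

119 degrees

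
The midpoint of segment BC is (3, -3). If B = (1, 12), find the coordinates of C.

Using the midpoint formula: M = ((x1 + x2)/2, (y1 + y2)/2)
We know M = (3, -3) and B = (1, 12)
For x: 3 = (1 + x2)/2, so x2 = 2*3 - 1 = 5
For y: -3 = (12 + y2)/2, so y2 = 2*-3 - 12 = -18
C = (5, -18)

(5, -18)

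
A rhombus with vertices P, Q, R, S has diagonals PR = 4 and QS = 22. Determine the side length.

In a rhombus, the diagonals bisect each other perpendicularly, creating four congruent right triangles.
Each triangle has legs 2 (half of 4) and 11 (half of 22).
The hypotenuse of each right triangle is a side of the rhombus:
side = sqrt(2^2 + 11^2) = sqrt(125) = 5*sqrt(5)

5*sqrt(5)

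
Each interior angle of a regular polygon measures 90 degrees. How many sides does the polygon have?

Exterior angle = 180 - 90 = 90. n = 360 / 90 = 4.

4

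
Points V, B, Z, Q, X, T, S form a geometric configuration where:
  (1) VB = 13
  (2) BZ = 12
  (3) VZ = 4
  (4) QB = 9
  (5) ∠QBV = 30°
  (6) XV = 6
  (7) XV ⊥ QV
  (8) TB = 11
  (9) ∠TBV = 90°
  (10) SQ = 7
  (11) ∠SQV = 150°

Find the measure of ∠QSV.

Step 1: By the law of cosines on triangle VBQ: VQ² = 13² + 9² − 2·13·9·cos(30°) = 47.35, so VQ ≈ 6.88.
Step 2: By the law of cosines on triangle SQV: SV² = 7² + 6.88² − 2·7·6.88·cos(150°) = 179.78, so SV ≈ 13.41.
Step 3: By the inverse law of cosines on triangle QSV: cos(∠QSV) = (7² + 13.41² − 6.88²) / (2·7·13.41) = 181.43/187.71 = 0.9665, so ∠QSV = 14.87°.

Therefore, the measure of angle ∠QSV = 14.87°.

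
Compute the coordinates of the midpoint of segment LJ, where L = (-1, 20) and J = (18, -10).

The midpoint is the average of the coordinates:
x: (-1 + 18)/2 = 17/2
y: (20 + -10)/2 = 5
Midpoint = (17/2, 5)

(17/2, 5)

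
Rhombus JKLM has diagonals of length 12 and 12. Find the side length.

Half-diagonals are 6 and 6. side = sqrt(6^2 + 6^2) = sqrt(72) = 6*sqrt(2)

6*sqrt(2)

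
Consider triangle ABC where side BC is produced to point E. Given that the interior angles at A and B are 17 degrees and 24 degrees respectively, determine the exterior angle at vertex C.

Exterior angle = 17 + 24 = 41 degrees (exterior angle theorem).

41 degrees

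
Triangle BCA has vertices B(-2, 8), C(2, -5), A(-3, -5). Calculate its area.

Using the Shoelace formula for a triangle:
Area = (1/2)|x0(y1 - y2) + x1(y2 - y0) + x2(y0 - y1)|
Area = (1/2)|-2(-5 - -5) + 2(-5 - 8) + -3(8 - -5)|
Area = (1/2)|0 + -26 + -39|
Area = (1/2)|-65|
Area = (1/2)(65)
Area = 65/2

65/2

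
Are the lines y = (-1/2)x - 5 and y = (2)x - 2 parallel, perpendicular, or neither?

Slope of line 1: m1 = -1/2
Slope of line 2: m2 = 2
Two lines are perpendicular when the product of their slopes is -1 (negative reciprocals).
m1 * m2 = (-1/2) * (2) = -1, confirming perpendicularity.

Perpendicular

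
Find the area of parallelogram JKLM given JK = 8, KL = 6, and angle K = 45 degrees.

Area = 8 * 6 * sin(45°) = 48 * sqrt(2)/2 = 24*sqrt(2)

24*sqrt(2)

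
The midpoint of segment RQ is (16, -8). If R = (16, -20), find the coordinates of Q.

Using the midpoint formula: M = ((x1 + x2)/2, (y1 + y2)/2)
We know M = (16, -8) and R = (16, -20)
For x: 16 = (16 + x2)/2, so x2 = 2*16 - 16 = 16
For y: -8 = (-20 + y2)/2, so y2 = 2*-8 - -20 = 4
Q = (16, 4)

(16, 4)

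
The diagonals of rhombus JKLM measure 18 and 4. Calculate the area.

Area of a rhombus = (d1 * d2) / 2
Area = (18 * 4) / 2
Area = 72 / 2
Area = 36

36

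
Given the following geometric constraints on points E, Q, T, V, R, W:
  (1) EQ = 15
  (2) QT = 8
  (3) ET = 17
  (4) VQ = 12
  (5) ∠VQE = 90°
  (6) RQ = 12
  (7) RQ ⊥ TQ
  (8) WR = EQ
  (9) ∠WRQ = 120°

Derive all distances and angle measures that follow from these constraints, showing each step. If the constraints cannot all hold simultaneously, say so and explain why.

The constraints are consistent.

From the given relations:
  WR = EQ = 15

Step 1: From EQ = 15, QV = 12, and ∠EQV = 90°, by the law of cosines:
  EV² = EQ² + QV² - 2·EQ·QV·cos(90°) = 225 + 144 - 0 = 369
  EV = 3·√41

Step 2: From QR = 12, RW = 15, and ∠QRW = 120°, by the law of cosines:
  QW² = QR² + RW² - 2·QR·RW·cos(120°) = 144 + 225 + 180 = 549
  QW = 3·√61

Step 3: From TQ = 8, QR = 12, and ∠TQR = 90°, by the law of cosines:
  TR² = TQ² + QR² - 2·TQ·QR·cos(90°) = 64 + 144 - 0 = 208
  TR = 4·√13

Step 4: From EQ = 15, ET = 17, QT = 8, by the inverse law of cosines:
  cos(∠QET) = (EQ² + ET² - QT²) / (2·EQ·ET)
  ∠QET = 28.07°

Step 5: From QE = 15, QT = 8, ET = 17, by the inverse law of cosines:
  cos(∠EQT) = (QE² + QT² - ET²) / (2·QE·QT)
  ∠EQT = 90°

Step 6: From TE = 17, TQ = 8, EQ = 15, by the inverse law of cosines:
  cos(∠ETQ) = (TE² + TQ² - EQ²) / (2·TE·TQ)
  ∠ETQ = 61.93°

Step 7: From EQ = 15, EV = 3·√41, QV = 12, by the inverse law of cosines:
  cos(∠QEV) = (EQ² + EV² - QV²) / (2·EQ·EV)
  ∠QEV = 38.66°

Step 8: From QR = 12, QW = 3·√61, RW = 15, by the inverse law of cosines:
  cos(∠RQW) = (QR² + QW² - RW²) / (2·QR·QW)
  ∠RQW = 33.67°

Step 9: From TQ = 8, TR = 4·√13, QR = 12, by the inverse law of cosines:
  cos(∠QTR) = (TQ² + TR² - QR²) / (2·TQ·TR)
  ∠QTR = 56.31°

Step 10: From VE = 3·√41, VQ = 12, EQ = 15, by the inverse law of cosines:
  cos(∠EVQ) = (VE² + VQ² - EQ²) / (2·VE·VQ)
  ∠EVQ = 51.34°

Step 11: From RQ = 12, RT = 4·√13, QT = 8, by the inverse law of cosines:
  cos(∠QRT) = (RQ² + RT² - QT²) / (2·RQ·RT)
  ∠QRT = 33.69°

Step 12: From WQ = 3·√61, WR = 15, QR = 12, by the inverse law of cosines:
  cos(∠QWR) = (WQ² + WR² - QR²) / (2·WQ·WR)
  ∠QWR = 26.33°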